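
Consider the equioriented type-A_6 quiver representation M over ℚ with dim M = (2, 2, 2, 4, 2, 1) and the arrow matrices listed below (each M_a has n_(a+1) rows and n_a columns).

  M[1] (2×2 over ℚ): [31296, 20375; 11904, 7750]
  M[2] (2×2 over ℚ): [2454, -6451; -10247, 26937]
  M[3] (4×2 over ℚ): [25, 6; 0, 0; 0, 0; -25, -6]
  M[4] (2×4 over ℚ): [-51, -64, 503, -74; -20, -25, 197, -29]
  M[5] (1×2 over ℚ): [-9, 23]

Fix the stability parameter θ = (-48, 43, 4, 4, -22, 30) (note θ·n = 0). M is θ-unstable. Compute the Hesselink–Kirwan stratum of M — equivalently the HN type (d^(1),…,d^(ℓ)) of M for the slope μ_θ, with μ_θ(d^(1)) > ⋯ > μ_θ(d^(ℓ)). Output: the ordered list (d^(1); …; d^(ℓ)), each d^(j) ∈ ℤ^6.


Interval decomposition of M: I[1,1], I[1,5], I[2,3], I[4,4]^2, I[4,6].
HN type (ℓ=6): μ^(1)=30; μ^(2)=47/2; μ^(3)=29/4; μ^(4)=4; μ^(5)=-9; μ^(6)=-48

((0, 0, 0, 0, 0, 1); (0, 1, 1, 0, 0, 0); (0, 1, 1, 1, 1, 0); (0, 0, 0, 2, 0, 0); (0, 0, 0, 1, 1, 0); (2, 0, 0, 0, 0, 0))


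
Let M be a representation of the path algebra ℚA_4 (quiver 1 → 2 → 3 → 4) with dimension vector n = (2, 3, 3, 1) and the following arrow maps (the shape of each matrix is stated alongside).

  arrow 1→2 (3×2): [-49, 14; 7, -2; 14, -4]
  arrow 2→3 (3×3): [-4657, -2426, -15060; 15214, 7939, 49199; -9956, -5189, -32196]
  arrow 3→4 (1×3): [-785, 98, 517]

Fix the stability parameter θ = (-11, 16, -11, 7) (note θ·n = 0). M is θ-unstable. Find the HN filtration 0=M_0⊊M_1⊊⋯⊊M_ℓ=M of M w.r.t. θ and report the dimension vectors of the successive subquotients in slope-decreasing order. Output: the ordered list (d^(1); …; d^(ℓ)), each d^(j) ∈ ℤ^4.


Interval decomposition of M: I[1,1], I[1,4], I[2,3]^2.
HN type (ℓ=3): μ^(1)=7; μ^(2)=5/2; μ^(3)=-11

((0, 0, 0, 1); (0, 3, 3, 0); (2, 0, 0, 0))


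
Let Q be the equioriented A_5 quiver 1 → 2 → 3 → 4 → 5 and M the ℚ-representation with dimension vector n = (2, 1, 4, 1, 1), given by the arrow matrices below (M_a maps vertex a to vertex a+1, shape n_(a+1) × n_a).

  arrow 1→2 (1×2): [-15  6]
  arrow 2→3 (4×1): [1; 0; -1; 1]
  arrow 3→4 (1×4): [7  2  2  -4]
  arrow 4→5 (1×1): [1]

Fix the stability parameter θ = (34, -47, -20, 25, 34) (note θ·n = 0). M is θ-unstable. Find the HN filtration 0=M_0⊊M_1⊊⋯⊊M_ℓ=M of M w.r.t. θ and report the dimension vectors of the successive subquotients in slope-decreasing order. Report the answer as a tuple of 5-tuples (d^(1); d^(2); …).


Interval decomposition of M: I[1,1], I[1,5], I[3,3]^3.
HN type (ℓ=4): μ^(1)=34; μ^(2)=25; μ^(3)=-11; μ^(4)=-20

((1, 0, 0, 0, 1); (0, 0, 0, 1, 0); (1, 1, 1, 0, 0); (0, 0, 3, 0, 0))


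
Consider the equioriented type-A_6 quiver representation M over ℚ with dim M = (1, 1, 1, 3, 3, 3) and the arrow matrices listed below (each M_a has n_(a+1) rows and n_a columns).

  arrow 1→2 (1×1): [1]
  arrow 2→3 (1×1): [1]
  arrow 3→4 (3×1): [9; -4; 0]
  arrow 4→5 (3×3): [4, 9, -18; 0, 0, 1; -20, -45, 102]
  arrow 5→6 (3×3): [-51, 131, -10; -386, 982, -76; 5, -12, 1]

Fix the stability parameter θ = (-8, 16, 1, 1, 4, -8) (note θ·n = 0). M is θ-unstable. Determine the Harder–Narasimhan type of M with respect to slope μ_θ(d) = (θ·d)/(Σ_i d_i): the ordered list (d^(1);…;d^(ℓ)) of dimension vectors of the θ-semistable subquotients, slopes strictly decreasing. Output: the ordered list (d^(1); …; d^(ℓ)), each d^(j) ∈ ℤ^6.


Barcode: M ≅ I[1,4], I[4,6]^2, I[5,6]. HN layers by μ_θ (4 steps, strictly decreasing):
  μ^(1)=6; μ^(2)=-1; μ^(3)=-2; μ^(4)=-8

((0, 1, 1, 1, 0, 0); (0, 0, 0, 2, 2, 2); (0, 0, 0, 0, 1, 1); (1, 0, 0, 0, 0, 0))


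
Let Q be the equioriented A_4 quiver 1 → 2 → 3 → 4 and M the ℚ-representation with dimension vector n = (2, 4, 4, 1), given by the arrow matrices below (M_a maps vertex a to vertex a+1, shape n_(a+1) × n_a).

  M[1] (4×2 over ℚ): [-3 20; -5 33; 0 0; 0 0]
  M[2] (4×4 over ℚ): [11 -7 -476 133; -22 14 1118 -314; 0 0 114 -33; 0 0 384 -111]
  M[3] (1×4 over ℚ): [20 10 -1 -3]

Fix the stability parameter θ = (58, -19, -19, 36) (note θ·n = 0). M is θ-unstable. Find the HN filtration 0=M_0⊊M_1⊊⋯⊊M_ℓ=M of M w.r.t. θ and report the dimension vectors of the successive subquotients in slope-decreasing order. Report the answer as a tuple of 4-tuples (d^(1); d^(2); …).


Via rank(M_{q-1}∘⋯∘M_p): M ≅ I[1,2], I[1,3], I[2,3], I[2,4], I[3,3].
μ_θ-semistable layers: μ^(1)=36; μ^(2)=39/2; μ^(3)=20/3; μ^(4)=-19

((0, 0, 0, 1); (1, 1, 0, 0); (1, 1, 1, 0); (0, 2, 3, 0))


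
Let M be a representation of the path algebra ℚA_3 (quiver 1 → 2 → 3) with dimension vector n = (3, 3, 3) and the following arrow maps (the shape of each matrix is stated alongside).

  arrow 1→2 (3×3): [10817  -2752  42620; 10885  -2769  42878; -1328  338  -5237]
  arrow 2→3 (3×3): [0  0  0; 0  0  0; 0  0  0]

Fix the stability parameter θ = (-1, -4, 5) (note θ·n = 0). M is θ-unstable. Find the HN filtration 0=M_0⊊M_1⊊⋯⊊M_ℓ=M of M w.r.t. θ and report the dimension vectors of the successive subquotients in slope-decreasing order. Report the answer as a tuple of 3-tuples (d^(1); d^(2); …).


Interval decomposition of M: I[1,2]^3, I[3,3]^3.
HN type (ℓ=2): μ^(1)=5; μ^(2)=-5/2

((0, 0, 3); (3, 3, 0))


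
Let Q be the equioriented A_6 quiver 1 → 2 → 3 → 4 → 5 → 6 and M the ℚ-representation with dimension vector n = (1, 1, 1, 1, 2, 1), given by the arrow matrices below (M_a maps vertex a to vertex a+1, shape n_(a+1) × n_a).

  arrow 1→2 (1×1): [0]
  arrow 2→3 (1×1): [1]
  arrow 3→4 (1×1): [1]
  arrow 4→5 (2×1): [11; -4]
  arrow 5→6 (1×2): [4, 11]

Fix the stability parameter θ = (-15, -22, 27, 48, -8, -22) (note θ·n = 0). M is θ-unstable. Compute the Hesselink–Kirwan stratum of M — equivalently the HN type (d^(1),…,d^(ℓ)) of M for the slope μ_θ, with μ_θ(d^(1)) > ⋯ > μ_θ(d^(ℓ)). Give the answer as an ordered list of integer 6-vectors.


Interval decomposition of M: I[1,1], I[2,5], I[5,6].
HN type (ℓ=3): μ^(1)=67/3; μ^(2)=-15; μ^(3)=-22

((0, 0, 1, 1, 1, 0); (1, 0, 0, 0, 1, 1); (0, 1, 0, 0, 0, 0))


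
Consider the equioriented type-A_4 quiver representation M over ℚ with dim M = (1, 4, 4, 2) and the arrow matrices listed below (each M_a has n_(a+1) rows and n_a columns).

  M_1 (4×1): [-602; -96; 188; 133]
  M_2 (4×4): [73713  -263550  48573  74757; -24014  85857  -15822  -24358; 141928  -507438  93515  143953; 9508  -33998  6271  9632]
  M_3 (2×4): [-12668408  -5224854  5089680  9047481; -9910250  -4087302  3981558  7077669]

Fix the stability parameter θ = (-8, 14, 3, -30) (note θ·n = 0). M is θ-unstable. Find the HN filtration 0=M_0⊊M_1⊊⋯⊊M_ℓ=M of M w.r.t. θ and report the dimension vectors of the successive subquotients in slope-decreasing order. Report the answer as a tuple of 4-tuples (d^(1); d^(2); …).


Barcode: M ≅ I[1,3], I[2,3], I[2,4]^2. HN layers by μ_θ (3 steps, strictly decreasing):
  μ^(1)=17/2; μ^(2)=-13/3; μ^(3)=-8

((0, 2, 2, 0); (0, 2, 2, 2); (1, 0, 0, 0))


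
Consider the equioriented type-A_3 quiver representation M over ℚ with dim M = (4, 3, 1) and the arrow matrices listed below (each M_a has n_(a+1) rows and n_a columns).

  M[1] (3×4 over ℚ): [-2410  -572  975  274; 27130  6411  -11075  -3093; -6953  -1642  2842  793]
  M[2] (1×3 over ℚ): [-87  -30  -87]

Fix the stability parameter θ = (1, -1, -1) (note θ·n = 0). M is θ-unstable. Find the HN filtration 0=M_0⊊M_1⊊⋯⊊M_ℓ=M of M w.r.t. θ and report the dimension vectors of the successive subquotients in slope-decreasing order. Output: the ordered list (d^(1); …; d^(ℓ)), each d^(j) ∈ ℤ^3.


Barcode: M ≅ I[1,1], I[1,2]^2, I[1,3]. HN layers by μ_θ (3 steps, strictly decreasing):
  μ^(1)=1; μ^(2)=0; μ^(3)=-1/3

((1, 0, 0); (2, 2, 0); (1, 1, 1))


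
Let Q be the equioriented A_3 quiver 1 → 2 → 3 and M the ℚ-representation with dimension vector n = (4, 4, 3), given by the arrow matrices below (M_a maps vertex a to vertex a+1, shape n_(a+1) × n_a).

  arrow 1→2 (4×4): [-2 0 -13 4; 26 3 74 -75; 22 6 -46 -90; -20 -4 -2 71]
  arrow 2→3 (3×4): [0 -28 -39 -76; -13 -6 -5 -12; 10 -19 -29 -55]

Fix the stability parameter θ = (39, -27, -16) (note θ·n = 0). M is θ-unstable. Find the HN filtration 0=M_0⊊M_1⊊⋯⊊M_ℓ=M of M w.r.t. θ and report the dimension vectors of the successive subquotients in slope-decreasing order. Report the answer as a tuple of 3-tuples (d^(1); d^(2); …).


Barcode: M ≅ I[1,2], I[1,3]^3. HN layers by μ_θ (2 steps, strictly decreasing):
  μ^(1)=6; μ^(2)=-4/3

((1, 1, 0); (3, 3, 3))


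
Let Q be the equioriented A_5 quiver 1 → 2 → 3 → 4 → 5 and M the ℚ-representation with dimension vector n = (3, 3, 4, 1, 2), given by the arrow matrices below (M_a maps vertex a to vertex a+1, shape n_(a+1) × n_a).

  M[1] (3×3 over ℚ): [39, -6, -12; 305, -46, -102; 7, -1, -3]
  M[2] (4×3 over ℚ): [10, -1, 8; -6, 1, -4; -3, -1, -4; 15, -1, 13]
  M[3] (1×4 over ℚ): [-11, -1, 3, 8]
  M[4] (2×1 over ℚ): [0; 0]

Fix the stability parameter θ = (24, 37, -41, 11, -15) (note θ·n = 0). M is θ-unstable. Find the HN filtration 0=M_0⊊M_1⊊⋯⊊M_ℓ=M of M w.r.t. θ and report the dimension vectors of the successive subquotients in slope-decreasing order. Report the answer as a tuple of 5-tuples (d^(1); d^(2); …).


Interval decomposition of M: I[1,3]^2, I[1,4], I[3,3], I[5,5]^2.
HN type (ℓ=4): μ^(1)=11; μ^(2)=20/3; μ^(3)=-15; μ^(4)=-41

((0, 0, 0, 1, 0); (3, 3, 3, 0, 0); (0, 0, 0, 0, 2); (0, 0, 1, 0, 0))


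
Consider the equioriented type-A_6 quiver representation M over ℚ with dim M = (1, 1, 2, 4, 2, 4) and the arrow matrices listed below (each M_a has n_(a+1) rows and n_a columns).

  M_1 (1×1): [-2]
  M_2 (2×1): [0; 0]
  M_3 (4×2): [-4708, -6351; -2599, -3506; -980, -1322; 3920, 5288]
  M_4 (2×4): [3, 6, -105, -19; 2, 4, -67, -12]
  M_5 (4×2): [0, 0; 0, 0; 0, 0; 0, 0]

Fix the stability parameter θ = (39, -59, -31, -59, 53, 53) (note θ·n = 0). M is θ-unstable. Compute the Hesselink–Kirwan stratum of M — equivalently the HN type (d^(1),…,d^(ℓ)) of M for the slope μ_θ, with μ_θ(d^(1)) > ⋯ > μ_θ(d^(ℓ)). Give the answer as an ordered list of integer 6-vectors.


Barcode: M ≅ I[1,2], I[3,5]^2, I[4,4]^2, I[6,6]^4. HN layers by μ_θ (4 steps, strictly decreasing):
  μ^(1)=53; μ^(2)=-10; μ^(3)=-45; μ^(4)=-59

((0, 0, 0, 0, 2, 4); (1, 1, 0, 0, 0, 0); (0, 0, 2, 2, 0, 0); (0, 0, 0, 2, 0, 0))


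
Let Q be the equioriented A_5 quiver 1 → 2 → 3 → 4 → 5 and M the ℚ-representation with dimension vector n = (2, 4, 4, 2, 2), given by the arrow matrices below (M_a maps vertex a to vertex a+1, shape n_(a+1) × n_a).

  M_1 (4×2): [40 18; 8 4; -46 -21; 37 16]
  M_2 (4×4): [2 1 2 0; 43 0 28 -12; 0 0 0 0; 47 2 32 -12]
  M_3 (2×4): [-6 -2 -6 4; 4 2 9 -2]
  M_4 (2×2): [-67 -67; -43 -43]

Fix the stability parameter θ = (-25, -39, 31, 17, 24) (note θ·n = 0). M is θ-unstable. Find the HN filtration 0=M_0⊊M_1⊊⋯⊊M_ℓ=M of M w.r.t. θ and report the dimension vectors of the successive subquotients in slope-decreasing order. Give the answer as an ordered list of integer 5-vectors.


Via rank(M_{q-1}∘⋯∘M_p): M ≅ I[1,2], I[1,5], I[2,2], I[2,3], I[3,3], I[3,4], I[5,5].
μ_θ-semistable layers: μ^(1)=31; μ^(2)=24; μ^(3)=-32; μ^(4)=-39

((0, 0, 2, 0, 0); (0, 0, 2, 2, 2); (2, 2, 0, 0, 0); (0, 2, 0, 0, 0))


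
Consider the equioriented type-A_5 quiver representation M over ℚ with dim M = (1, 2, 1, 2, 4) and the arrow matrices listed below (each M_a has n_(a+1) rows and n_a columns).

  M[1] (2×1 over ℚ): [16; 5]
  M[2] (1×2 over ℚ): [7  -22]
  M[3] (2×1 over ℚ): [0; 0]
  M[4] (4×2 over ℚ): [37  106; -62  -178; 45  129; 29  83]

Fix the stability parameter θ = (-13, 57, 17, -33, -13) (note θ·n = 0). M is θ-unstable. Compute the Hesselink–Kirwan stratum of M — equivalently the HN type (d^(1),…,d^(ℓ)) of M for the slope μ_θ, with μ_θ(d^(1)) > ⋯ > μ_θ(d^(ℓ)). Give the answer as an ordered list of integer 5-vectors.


Interval decomposition of M: I[1,3], I[2,2], I[4,5]^2, I[5,5]^2.
HN type (ℓ=4): μ^(1)=57; μ^(2)=37; μ^(3)=-13; μ^(4)=-33

((0, 1, 0, 0, 0); (0, 1, 1, 0, 0); (1, 0, 0, 0, 4); (0, 0, 0, 2, 0))


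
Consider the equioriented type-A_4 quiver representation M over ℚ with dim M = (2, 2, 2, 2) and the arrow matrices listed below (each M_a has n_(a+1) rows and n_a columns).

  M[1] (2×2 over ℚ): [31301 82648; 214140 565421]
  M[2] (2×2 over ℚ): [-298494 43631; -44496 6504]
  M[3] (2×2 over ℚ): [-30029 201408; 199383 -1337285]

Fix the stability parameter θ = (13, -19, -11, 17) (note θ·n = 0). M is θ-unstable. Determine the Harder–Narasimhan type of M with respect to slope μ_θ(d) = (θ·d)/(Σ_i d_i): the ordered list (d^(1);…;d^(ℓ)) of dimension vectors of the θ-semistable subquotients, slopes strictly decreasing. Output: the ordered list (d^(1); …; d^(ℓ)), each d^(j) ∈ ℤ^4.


Via rank(M_{q-1}∘⋯∘M_p): M ≅ I[1,2], I[1,4], I[3,4].
μ_θ-semistable layers: μ^(1)=17; μ^(2)=-3; μ^(3)=-17/3; μ^(4)=-11

((0, 0, 0, 2); (1, 1, 0, 0); (1, 1, 1, 0); (0, 0, 1, 0))


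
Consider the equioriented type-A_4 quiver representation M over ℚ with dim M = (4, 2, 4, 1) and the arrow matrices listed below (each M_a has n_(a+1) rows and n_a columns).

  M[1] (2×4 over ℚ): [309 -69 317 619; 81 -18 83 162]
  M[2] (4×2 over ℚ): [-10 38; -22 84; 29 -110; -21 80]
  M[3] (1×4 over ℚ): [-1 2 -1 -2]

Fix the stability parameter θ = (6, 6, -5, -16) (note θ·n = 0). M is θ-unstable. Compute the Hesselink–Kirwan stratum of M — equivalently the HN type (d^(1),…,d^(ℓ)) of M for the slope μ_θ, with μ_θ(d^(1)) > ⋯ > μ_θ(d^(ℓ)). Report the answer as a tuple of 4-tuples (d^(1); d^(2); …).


Interval decomposition of M: I[1,1]^2, I[1,3], I[1,4], I[3,3]^2.
HN type (ℓ=4): μ^(1)=6; μ^(2)=7/3; μ^(3)=-9/4; μ^(4)=-5

((2, 0, 0, 0); (1, 1, 1, 0); (1, 1, 1, 1); (0, 0, 2, 0))


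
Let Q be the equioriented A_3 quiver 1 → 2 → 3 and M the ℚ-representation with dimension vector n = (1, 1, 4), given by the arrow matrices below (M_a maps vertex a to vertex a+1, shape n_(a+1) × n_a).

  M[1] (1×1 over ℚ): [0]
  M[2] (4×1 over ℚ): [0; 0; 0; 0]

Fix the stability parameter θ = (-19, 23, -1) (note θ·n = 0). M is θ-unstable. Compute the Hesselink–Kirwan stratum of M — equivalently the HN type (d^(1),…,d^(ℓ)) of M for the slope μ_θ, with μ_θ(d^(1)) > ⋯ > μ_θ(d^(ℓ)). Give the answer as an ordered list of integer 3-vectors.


Barcode: M ≅ I[1,1], I[2,2], I[3,3]^4. HN layers by μ_θ (3 steps, strictly decreasing):
  μ^(1)=23; μ^(2)=-1; μ^(3)=-19

((0, 1, 0); (0, 0, 4); (1, 0, 0))


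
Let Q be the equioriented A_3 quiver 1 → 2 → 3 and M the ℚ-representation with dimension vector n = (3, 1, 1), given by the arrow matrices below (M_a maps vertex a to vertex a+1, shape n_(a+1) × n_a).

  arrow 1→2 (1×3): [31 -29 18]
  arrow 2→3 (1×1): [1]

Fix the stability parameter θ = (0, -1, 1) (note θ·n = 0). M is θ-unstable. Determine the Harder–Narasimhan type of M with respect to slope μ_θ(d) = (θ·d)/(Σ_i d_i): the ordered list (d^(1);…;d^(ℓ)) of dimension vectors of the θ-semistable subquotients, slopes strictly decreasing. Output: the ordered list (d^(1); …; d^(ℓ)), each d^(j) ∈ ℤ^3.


Interval decomposition of M: I[1,1]^2, I[1,3].
HN type (ℓ=3): μ^(1)=1; μ^(2)=0; μ^(3)=-1/2

((0, 0, 1); (2, 0, 0); (1, 1, 0))


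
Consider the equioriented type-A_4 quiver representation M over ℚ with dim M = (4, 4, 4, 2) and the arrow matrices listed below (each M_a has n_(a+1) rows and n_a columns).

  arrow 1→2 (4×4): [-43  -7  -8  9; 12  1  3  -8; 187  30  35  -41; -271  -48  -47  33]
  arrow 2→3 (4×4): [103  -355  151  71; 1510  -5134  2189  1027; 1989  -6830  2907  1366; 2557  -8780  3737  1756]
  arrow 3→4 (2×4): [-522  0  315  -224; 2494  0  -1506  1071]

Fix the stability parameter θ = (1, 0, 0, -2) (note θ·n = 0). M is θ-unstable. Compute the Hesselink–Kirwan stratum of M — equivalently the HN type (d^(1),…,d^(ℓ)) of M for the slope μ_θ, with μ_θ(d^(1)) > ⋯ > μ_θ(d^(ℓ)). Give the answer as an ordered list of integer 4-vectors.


Interval decomposition of M: I[1,1], I[1,3]^2, I[1,4], I[2,4].
HN type (ℓ=4): μ^(1)=1; μ^(2)=1/3; μ^(3)=-1/4; μ^(4)=-2/3

((1, 0, 0, 0); (2, 2, 2, 0); (1, 1, 1, 1); (0, 1, 1, 1))


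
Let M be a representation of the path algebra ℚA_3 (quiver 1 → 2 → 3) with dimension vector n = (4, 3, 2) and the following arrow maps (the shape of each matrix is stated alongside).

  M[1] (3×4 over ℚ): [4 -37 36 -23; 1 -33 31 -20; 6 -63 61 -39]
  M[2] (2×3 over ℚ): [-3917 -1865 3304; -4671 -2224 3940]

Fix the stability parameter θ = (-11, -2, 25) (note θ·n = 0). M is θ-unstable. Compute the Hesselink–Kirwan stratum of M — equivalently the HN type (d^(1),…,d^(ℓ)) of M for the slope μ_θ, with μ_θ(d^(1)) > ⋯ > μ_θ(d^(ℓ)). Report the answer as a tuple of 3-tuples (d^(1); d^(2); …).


Barcode: M ≅ I[1,1], I[1,2], I[1,3]^2. HN layers by μ_θ (3 steps, strictly decreasing):
  μ^(1)=25; μ^(2)=-2; μ^(3)=-11

((0, 0, 2); (0, 3, 0); (4, 0, 0))


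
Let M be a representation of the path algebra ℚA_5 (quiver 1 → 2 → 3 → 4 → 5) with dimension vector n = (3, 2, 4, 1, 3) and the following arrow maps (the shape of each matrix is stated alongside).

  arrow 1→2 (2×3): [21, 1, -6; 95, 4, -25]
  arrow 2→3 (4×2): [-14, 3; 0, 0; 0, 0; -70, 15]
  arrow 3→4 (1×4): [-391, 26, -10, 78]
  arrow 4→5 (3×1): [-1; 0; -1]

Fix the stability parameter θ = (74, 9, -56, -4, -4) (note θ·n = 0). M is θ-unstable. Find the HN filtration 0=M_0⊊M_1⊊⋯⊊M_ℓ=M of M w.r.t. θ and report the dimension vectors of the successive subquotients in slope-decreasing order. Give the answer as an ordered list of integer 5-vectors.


Via rank(M_{q-1}∘⋯∘M_p): M ≅ I[1,1], I[1,2], I[1,5], I[3,3]^3, I[5,5]^2.
μ_θ-semistable layers: μ^(1)=74; μ^(2)=83/2; μ^(3)=19/5; μ^(4)=-4; μ^(5)=-56

((1, 0, 0, 0, 0); (1, 1, 0, 0, 0); (1, 1, 1, 1, 1); (0, 0, 0, 0, 2); (0, 0, 3, 0, 0))


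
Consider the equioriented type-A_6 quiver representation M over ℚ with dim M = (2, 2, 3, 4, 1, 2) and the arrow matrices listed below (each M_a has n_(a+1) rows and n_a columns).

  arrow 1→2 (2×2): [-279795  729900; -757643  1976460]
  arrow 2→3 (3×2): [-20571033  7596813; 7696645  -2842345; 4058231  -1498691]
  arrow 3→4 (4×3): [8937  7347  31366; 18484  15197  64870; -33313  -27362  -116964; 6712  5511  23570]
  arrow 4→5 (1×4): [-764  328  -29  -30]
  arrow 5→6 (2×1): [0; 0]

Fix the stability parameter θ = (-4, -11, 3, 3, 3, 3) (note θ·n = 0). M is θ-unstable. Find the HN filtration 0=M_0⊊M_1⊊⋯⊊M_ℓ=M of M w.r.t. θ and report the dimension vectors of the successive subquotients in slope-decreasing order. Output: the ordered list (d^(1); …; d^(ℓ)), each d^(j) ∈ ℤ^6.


Via rank(M_{q-1}∘⋯∘M_p): M ≅ I[1,1], I[1,5], I[2,2], I[3,4]^2, I[4,4], I[6,6]^2.
μ_θ-semistable layers: μ^(1)=3; μ^(2)=-4; μ^(3)=-15/2; μ^(4)=-11

((0, 0, 3, 4, 1, 2); (1, 0, 0, 0, 0, 0); (1, 1, 0, 0, 0, 0); (0, 1, 0, 0, 0, 0))


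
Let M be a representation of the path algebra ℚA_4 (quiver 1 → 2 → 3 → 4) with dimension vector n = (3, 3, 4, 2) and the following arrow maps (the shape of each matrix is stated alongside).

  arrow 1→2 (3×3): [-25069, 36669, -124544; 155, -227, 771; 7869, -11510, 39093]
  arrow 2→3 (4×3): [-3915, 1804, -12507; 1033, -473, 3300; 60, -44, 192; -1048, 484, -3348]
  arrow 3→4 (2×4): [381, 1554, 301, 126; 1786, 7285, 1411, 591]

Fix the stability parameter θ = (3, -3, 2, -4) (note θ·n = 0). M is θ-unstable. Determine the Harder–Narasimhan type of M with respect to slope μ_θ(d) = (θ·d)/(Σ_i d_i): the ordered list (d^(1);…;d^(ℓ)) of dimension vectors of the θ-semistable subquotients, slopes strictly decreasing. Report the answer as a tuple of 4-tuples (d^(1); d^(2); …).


Interval decomposition of M: I[1,2], I[1,4]^2, I[3,3]^2.
HN type (ℓ=3): μ^(1)=2; μ^(2)=0; μ^(3)=-1/2

((0, 0, 2, 0); (1, 1, 0, 0); (2, 2, 2, 2))


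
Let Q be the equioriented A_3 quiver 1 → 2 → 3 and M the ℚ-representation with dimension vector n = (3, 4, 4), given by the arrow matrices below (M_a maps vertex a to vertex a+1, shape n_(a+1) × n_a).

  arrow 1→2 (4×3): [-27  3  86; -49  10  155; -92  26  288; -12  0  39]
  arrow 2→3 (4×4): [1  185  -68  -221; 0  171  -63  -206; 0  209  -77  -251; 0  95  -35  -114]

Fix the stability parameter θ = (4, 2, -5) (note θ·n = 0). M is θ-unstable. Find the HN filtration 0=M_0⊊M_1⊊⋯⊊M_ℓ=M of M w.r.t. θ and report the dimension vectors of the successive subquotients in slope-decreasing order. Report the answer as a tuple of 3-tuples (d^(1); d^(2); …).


Barcode: M ≅ I[1,3]^3, I[2,2], I[3,3]. HN layers by μ_θ (3 steps, strictly decreasing):
  μ^(1)=2; μ^(2)=1/3; μ^(3)=-5

((0, 1, 0); (3, 3, 3); (0, 0, 1))


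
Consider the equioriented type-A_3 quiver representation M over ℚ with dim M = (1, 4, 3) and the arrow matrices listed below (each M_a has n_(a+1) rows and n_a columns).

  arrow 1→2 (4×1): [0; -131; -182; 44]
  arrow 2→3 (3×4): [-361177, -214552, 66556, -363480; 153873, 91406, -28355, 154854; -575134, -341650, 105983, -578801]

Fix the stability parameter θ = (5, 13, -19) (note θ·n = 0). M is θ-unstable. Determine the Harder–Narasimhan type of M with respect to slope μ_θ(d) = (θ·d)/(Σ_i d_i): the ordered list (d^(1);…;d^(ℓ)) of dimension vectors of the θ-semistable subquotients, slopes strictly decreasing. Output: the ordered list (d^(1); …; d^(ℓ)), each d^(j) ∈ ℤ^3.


Interval decomposition of M: I[1,2], I[2,3]^3.
HN type (ℓ=3): μ^(1)=13; μ^(2)=5; μ^(3)=-3

((0, 1, 0); (1, 0, 0); (0, 3, 3))


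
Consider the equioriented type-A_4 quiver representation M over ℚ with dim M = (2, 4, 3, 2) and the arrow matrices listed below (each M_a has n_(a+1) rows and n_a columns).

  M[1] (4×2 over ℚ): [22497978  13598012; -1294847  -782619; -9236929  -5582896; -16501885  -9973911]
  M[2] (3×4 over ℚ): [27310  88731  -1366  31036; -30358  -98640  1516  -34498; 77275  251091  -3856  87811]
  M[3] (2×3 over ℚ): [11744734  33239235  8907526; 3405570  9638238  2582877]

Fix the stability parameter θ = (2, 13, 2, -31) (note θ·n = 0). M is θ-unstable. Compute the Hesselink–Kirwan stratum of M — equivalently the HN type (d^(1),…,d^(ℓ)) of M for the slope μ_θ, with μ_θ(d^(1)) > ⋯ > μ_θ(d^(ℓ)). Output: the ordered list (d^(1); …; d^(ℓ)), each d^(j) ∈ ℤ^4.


Via rank(M_{q-1}∘⋯∘M_p): M ≅ I[1,2], I[1,3], I[2,2], I[2,4], I[3,4].
μ_θ-semistable layers: μ^(1)=13; μ^(2)=15/2; μ^(3)=2; μ^(4)=-16/3; μ^(5)=-29/2

((0, 2, 0, 0); (0, 1, 1, 0); (2, 0, 0, 0); (0, 1, 1, 1); (0, 0, 1, 1))


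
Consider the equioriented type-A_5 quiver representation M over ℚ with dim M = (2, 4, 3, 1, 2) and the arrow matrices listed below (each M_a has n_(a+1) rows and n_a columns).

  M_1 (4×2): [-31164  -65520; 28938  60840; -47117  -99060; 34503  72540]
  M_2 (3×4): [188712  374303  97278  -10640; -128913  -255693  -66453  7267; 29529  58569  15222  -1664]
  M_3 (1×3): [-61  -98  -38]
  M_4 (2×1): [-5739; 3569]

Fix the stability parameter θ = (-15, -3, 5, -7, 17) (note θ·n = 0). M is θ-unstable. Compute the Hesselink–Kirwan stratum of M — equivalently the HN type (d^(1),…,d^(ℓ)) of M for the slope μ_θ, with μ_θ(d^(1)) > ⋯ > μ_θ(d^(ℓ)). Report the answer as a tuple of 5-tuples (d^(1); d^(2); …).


Interval decomposition of M: I[1,1], I[1,2], I[2,3]^2, I[2,5], I[5,5].
HN type (ℓ=5): μ^(1)=17; μ^(2)=5; μ^(3)=-1; μ^(4)=-3; μ^(5)=-15

((0, 0, 0, 0, 2); (0, 0, 2, 0, 0); (0, 0, 1, 1, 0); (0, 4, 0, 0, 0); (2, 0, 0, 0, 0))


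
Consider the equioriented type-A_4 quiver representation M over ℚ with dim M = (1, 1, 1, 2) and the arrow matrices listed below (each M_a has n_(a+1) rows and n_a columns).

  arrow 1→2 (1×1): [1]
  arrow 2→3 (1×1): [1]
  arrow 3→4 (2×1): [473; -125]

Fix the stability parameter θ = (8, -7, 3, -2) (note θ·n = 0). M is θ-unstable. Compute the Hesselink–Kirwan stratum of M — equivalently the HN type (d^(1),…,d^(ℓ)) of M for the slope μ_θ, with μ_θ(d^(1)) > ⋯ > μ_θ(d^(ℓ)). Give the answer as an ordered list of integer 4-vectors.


Via rank(M_{q-1}∘⋯∘M_p): M ≅ I[1,4], I[4,4].
μ_θ-semistable layers: μ^(1)=1/2; μ^(2)=-2

((1, 1, 1, 1); (0, 0, 0, 1))


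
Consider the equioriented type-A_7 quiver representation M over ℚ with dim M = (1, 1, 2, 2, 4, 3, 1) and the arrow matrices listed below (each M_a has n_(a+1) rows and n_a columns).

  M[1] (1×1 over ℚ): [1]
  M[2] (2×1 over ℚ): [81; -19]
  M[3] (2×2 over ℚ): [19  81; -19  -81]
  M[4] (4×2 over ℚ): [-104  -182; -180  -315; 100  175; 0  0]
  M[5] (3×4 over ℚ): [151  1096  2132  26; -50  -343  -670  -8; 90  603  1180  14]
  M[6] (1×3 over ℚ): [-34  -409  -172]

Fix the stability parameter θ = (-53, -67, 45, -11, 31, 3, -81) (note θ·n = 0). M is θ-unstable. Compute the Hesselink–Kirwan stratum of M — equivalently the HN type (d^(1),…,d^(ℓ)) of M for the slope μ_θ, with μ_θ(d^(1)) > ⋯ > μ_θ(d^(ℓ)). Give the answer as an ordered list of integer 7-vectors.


Via rank(M_{q-1}∘⋯∘M_p): M ≅ I[1,3], I[3,7], I[4,4], I[5,5], I[5,6]^2.
μ_θ-semistable layers: μ^(1)=45; μ^(2)=31; μ^(3)=17; μ^(4)=-13/5; μ^(5)=-11; μ^(6)=-60

((0, 0, 1, 0, 0, 0, 0); (0, 0, 0, 0, 1, 0, 0); (0, 0, 0, 0, 2, 2, 0); (0, 0, 1, 1, 1, 1, 1); (0, 0, 0, 1, 0, 0, 0); (1, 1, 0, 0, 0, 0, 0))


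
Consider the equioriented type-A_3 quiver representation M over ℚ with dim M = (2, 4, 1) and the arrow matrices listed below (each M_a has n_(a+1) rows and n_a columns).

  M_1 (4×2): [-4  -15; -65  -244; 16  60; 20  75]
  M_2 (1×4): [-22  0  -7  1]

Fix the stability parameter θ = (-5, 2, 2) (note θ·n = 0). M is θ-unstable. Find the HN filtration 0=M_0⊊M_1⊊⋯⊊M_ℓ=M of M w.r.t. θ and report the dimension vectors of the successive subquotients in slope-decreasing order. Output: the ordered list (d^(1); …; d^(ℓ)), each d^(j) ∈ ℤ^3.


Interval decomposition of M: I[1,2], I[1,3], I[2,2]^2.
HN type (ℓ=2): μ^(1)=2; μ^(2)=-5

((0, 4, 1); (2, 0, 0))


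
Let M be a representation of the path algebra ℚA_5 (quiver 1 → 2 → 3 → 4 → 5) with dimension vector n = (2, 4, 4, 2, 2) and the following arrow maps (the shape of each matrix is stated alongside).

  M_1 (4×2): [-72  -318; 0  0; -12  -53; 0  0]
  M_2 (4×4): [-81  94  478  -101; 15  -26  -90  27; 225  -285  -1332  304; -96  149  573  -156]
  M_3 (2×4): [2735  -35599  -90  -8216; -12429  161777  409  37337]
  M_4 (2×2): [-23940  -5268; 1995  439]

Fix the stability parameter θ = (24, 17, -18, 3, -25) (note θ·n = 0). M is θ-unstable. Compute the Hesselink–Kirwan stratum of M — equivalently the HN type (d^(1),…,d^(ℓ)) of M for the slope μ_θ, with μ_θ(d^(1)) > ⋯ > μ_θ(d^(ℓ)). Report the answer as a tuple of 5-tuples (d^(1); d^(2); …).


Interval decomposition of M: I[1,1], I[1,5], I[2,2], I[2,3], I[2,4], I[3,3], I[5,5].
HN type (ℓ=7): μ^(1)=24; μ^(2)=17; μ^(3)=3; μ^(4)=1/5; μ^(5)=-1/2; μ^(6)=-18; μ^(7)=-25

((1, 0, 0, 0, 0); (0, 1, 0, 0, 0); (0, 0, 0, 1, 0); (1, 1, 1, 1, 1); (0, 2, 2, 0, 0); (0, 0, 1, 0, 0); (0, 0, 0, 0, 1))


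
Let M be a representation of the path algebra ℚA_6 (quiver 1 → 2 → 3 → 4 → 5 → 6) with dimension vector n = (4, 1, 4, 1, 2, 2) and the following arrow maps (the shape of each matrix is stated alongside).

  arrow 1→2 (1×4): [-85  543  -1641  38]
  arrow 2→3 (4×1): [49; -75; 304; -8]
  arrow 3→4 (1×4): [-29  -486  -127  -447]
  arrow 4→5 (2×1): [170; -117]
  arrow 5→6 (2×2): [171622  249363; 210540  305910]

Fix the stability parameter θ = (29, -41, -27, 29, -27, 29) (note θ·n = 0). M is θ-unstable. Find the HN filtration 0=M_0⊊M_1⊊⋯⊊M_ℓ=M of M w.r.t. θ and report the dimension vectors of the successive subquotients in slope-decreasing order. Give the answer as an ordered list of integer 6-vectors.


Interval decomposition of M: I[1,1]^3, I[1,6], I[3,3]^3, I[5,5], I[6,6].
HN type (ℓ=4): μ^(1)=29; μ^(2)=1; μ^(3)=-13; μ^(4)=-27

((3, 0, 0, 0, 0, 2); (0, 0, 0, 1, 1, 0); (1, 1, 1, 0, 0, 0); (0, 0, 3, 0, 1, 0))


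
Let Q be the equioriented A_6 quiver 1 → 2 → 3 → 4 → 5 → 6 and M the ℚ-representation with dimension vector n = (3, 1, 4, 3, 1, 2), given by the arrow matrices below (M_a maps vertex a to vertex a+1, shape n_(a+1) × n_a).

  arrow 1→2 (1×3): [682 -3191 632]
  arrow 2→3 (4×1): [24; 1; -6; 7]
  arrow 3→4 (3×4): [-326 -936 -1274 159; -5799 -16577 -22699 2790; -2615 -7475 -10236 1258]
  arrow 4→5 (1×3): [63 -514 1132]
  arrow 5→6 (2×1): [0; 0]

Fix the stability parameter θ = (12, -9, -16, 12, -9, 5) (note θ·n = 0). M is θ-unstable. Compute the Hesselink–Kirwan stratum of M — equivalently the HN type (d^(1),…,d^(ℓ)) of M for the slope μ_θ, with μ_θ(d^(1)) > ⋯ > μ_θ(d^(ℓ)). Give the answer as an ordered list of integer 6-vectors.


Barcode: M ≅ I[1,1]^2, I[1,5], I[3,3], I[3,4]^2, I[6,6]^2. HN layers by μ_θ (5 steps, strictly decreasing):
  μ^(1)=12; μ^(2)=5; μ^(3)=3/2; μ^(4)=-13/3; μ^(5)=-16

((2, 0, 0, 2, 0, 0); (0, 0, 0, 0, 0, 2); (0, 0, 0, 1, 1, 0); (1, 1, 1, 0, 0, 0); (0, 0, 3, 0, 0, 0))


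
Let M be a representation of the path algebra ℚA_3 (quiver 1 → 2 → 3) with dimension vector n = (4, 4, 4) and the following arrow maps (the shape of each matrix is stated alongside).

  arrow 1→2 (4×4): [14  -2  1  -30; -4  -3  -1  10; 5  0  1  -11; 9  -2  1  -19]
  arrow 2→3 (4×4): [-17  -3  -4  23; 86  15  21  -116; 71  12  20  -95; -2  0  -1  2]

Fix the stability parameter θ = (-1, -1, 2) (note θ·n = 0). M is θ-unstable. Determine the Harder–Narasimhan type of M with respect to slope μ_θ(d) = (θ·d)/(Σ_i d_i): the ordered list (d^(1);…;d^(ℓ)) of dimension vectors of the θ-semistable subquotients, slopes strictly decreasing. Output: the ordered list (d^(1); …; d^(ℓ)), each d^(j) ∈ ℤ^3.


Interval decomposition of M: I[1,1], I[1,3]^3, I[2,2], I[3,3].
HN type (ℓ=2): μ^(1)=2; μ^(2)=-1

((0, 0, 4); (4, 4, 0))


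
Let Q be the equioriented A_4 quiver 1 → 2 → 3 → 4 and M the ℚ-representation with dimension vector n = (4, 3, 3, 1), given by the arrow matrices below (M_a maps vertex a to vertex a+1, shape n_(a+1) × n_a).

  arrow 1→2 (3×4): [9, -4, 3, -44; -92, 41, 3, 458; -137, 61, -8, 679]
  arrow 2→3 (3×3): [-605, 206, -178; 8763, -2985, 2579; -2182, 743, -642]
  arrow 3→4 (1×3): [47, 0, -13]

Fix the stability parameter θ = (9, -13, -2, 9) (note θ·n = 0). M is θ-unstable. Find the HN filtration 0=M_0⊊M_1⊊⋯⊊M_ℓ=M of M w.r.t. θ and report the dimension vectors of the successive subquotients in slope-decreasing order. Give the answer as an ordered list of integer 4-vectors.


Via rank(M_{q-1}∘⋯∘M_p): M ≅ I[1,1], I[1,3]^2, I[1,4].
μ_θ-semistable layers: μ^(1)=9; μ^(2)=-2

((1, 0, 0, 1); (3, 3, 3, 0))


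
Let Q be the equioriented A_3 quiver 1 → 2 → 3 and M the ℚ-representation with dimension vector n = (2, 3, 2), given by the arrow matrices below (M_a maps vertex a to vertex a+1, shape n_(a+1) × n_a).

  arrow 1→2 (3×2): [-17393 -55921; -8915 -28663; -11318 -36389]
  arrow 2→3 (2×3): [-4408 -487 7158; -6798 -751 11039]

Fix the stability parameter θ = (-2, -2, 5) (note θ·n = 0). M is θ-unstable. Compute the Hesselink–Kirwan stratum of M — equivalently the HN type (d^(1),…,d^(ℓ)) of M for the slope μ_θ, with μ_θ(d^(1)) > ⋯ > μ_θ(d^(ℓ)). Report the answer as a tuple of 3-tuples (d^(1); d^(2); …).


Barcode: M ≅ I[1,3]^2, I[2,2]. HN layers by μ_θ (2 steps, strictly decreasing):
  μ^(1)=5; μ^(2)=-2

((0, 0, 2); (2, 3, 0))


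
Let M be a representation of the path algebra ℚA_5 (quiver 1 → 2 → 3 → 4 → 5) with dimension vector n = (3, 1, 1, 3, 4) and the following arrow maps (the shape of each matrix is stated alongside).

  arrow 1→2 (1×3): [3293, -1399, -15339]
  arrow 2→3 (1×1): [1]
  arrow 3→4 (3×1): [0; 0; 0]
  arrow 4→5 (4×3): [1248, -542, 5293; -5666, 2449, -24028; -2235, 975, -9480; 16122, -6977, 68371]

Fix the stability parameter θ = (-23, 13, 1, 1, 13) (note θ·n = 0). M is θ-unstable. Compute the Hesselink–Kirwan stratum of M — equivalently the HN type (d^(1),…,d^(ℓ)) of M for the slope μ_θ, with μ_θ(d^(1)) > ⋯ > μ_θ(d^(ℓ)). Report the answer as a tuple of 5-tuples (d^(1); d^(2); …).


Barcode: M ≅ I[1,1]^2, I[1,3], I[4,5]^3, I[5,5]. HN layers by μ_θ (4 steps, strictly decreasing):
  μ^(1)=13; μ^(2)=7; μ^(3)=1; μ^(4)=-23

((0, 0, 0, 0, 4); (0, 1, 1, 0, 0); (0, 0, 0, 3, 0); (3, 0, 0, 0, 0))


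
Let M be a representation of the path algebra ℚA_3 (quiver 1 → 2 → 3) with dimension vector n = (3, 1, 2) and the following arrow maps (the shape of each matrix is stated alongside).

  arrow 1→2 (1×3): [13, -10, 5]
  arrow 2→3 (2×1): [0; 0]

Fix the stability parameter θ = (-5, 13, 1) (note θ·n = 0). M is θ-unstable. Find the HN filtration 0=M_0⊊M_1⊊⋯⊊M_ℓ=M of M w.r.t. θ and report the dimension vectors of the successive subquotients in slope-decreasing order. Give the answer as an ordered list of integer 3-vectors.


Via rank(M_{q-1}∘⋯∘M_p): M ≅ I[1,1]^2, I[1,2], I[3,3]^2.
μ_θ-semistable layers: μ^(1)=13; μ^(2)=1; μ^(3)=-5

((0, 1, 0); (0, 0, 2); (3, 0, 0))


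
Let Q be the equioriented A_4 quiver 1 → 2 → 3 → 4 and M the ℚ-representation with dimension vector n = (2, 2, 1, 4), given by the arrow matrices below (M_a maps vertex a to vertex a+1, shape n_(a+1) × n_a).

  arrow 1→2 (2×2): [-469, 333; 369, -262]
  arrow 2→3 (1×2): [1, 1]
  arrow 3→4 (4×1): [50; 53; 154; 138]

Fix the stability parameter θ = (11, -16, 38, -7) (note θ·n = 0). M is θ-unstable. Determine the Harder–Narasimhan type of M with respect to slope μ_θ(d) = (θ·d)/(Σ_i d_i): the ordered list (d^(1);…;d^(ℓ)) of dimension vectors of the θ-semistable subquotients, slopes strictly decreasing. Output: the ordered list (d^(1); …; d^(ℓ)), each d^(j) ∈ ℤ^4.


Via rank(M_{q-1}∘⋯∘M_p): M ≅ I[1,2], I[1,4], I[4,4]^3.
μ_θ-semistable layers: μ^(1)=31/2; μ^(2)=-5/2; μ^(3)=-7

((0, 0, 1, 1); (2, 2, 0, 0); (0, 0, 0, 3))


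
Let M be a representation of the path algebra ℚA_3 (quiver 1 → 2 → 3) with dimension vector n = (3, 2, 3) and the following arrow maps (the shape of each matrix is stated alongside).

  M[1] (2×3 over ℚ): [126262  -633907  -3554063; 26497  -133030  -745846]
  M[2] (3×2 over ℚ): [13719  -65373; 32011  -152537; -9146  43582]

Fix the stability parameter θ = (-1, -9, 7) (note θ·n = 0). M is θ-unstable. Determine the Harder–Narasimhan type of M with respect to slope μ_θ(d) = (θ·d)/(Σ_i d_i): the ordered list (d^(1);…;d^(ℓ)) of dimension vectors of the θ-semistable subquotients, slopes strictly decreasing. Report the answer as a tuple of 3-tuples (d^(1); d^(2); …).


Via rank(M_{q-1}∘⋯∘M_p): M ≅ I[1,1], I[1,2], I[1,3], I[3,3]^2.
μ_θ-semistable layers: μ^(1)=7; μ^(2)=-1; μ^(3)=-5

((0, 0, 3); (1, 0, 0); (2, 2, 0))


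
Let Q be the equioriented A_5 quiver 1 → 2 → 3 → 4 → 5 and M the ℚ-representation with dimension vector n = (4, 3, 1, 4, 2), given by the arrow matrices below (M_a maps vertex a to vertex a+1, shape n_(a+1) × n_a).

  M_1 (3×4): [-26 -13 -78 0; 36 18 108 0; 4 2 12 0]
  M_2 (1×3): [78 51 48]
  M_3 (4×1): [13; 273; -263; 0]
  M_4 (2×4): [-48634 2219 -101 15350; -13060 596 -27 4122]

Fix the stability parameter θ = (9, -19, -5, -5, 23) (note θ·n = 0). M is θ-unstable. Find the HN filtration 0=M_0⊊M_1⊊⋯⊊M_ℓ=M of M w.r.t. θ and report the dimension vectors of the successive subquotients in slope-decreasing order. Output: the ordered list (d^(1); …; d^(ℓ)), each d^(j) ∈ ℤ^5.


Barcode: M ≅ I[1,1]^3, I[1,2], I[2,2], I[2,5], I[4,4]^2, I[4,5]. HN layers by μ_θ (4 steps, strictly decreasing):
  μ^(1)=23; μ^(2)=9; μ^(3)=-5; μ^(4)=-19

((0, 0, 0, 0, 2); (3, 0, 0, 0, 0); (1, 1, 1, 4, 0); (0, 2, 0, 0, 0))


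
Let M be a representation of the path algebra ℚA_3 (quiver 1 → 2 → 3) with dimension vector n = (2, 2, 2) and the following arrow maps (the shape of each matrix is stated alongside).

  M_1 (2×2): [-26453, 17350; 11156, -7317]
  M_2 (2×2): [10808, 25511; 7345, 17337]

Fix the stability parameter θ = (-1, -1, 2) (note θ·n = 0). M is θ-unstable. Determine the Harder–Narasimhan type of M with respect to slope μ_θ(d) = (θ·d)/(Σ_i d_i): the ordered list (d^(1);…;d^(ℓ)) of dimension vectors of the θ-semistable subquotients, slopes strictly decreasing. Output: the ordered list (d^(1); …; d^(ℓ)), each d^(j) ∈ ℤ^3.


Barcode: M ≅ I[1,3]^2. HN layers by μ_θ (2 steps, strictly decreasing):
  μ^(1)=2; μ^(2)=-1

((0, 0, 2); (2, 2, 0))


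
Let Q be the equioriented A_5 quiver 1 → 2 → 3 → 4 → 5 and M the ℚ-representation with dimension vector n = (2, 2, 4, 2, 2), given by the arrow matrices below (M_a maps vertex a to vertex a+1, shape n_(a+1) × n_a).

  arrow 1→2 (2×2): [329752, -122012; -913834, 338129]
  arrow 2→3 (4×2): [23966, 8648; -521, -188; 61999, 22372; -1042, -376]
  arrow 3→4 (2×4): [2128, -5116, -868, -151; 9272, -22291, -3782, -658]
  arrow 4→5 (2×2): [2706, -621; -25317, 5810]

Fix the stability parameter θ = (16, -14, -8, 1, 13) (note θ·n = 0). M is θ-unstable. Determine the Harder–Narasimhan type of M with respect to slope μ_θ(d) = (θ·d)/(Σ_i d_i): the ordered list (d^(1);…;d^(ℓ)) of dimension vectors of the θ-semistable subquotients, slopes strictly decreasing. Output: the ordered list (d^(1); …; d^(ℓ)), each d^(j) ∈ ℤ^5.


Interval decomposition of M: I[1,1], I[1,2], I[2,5], I[3,3]^2, I[3,5].
HN type (ℓ=5): μ^(1)=16; μ^(2)=13; μ^(3)=1; μ^(4)=-8; μ^(5)=-14

((1, 0, 0, 0, 0); (0, 0, 0, 0, 2); (1, 1, 0, 2, 0); (0, 0, 4, 0, 0); (0, 1, 0, 0, 0))


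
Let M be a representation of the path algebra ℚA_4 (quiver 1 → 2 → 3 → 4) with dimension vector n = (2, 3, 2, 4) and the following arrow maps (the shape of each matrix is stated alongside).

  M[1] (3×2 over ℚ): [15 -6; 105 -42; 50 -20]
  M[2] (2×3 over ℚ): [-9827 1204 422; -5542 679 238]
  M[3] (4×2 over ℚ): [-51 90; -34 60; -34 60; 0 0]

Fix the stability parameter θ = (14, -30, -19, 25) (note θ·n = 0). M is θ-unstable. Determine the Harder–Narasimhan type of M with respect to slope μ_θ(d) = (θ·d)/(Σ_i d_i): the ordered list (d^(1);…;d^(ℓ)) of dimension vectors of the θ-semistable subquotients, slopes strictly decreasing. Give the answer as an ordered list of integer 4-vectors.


Via rank(M_{q-1}∘⋯∘M_p): M ≅ I[1,1], I[1,4], I[2,2], I[2,3], I[4,4]^3.
μ_θ-semistable layers: μ^(1)=25; μ^(2)=14; μ^(3)=-35/3; μ^(4)=-19; μ^(5)=-30

((0, 0, 0, 4); (1, 0, 0, 0); (1, 1, 1, 0); (0, 0, 1, 0); (0, 2, 0, 0))


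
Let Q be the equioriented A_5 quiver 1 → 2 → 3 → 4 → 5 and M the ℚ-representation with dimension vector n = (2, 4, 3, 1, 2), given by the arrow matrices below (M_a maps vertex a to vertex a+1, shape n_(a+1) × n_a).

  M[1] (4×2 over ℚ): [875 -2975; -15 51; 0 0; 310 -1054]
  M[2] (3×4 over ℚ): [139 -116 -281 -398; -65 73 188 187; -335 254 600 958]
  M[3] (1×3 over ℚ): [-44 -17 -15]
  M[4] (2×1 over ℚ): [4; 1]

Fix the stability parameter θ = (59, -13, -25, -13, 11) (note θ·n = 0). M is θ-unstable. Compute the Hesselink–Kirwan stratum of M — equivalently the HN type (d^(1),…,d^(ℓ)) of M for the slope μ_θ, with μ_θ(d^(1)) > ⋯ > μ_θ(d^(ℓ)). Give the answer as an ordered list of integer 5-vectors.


Via rank(M_{q-1}∘⋯∘M_p): M ≅ I[1,1], I[1,5], I[2,2], I[2,3]^2, I[5,5].
μ_θ-semistable layers: μ^(1)=59; μ^(2)=11; μ^(3)=2; μ^(4)=-13; μ^(5)=-19

((1, 0, 0, 0, 0); (0, 0, 0, 0, 2); (1, 1, 1, 1, 0); (0, 1, 0, 0, 0); (0, 2, 2, 0, 0))
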